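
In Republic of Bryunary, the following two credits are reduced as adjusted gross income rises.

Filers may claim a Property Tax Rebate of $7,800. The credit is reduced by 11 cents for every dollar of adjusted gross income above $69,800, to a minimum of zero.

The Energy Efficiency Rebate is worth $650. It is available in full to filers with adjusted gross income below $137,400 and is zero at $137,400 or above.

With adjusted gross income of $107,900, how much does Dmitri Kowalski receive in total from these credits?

Property Tax Rebate: 11% of the $38,100 excess over $69,800 is $4,191; credit = $7,800 − $4,191 = $3,609.
Energy Efficiency Rebate: $107,900 is below the $137,400 cutoff, so the full $650 applies.
Total: $3,609 + $650 = $4,259.

$4,259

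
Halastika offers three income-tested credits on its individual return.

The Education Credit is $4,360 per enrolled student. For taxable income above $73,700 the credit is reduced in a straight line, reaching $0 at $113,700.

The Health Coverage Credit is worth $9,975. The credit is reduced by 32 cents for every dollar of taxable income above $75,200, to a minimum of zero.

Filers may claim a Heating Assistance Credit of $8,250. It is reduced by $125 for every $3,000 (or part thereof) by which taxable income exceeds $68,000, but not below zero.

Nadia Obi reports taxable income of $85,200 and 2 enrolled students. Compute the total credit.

Education Credit: base = 2 × $4,360 = $8,720. $85,200 is $11,500 into a $40,000 phase-out range, leaving 28,500/40,000 of the credit: $8,720 × 28,500/40,000 = $6,213.
Health Coverage Credit: 32% of the $10,000 excess over $75,200 is $3,200; credit = $9,975 − $3,200 = $6,775.
Heating Assistance Credit: income exceeds $68,000 by $17,200, which is 6 full-or-partial $3,000 increments; reduction = 6 × $125 = $750, leaving $7,500.
Total: $6,213 + $6,775 + $7,500 = $20,488.

$20,488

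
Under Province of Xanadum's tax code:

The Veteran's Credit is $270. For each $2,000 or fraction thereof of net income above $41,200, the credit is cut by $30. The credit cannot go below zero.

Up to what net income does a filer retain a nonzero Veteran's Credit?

$57,200

After 8 increments the reduction is 8 × $30 = $240, leaving $30; one more increment wipes it out. Increment 8 ends at excess 8 × $2,000 = $16,000, so the highest qualifying income is $41,200 + $16,000 = $57,200.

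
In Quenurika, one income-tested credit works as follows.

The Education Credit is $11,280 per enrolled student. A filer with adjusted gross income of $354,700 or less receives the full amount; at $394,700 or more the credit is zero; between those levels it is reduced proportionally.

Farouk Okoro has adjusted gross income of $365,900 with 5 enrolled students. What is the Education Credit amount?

$40,608

Education Credit: base = 5 × $11,280 = $56,400. $365,900 is $11,200 into a $40,000 phase-out range, leaving 28,800/40,000 of the credit: $56,400 × 28,800/40,000 = $40,608.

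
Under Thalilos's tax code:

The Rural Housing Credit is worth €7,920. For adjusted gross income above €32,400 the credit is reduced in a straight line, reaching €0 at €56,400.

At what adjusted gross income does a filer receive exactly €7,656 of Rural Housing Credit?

€33,200

€7,656 is 7,656/7,920 of the full €7,920, so 264/7,920 of the €24,000 range has been used: income = €32,400 + €24,000 × 264/7,920 = €33,200.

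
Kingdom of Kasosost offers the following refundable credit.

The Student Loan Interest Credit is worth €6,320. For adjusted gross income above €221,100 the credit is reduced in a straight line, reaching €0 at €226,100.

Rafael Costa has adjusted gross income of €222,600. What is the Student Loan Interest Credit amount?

€4,424

Student Loan Interest Credit: €222,600 is €1,500 into a €5,000 phase-out range, leaving 3,500/5,000 of the credit: €6,320 × 3,500/5,000 = €4,424.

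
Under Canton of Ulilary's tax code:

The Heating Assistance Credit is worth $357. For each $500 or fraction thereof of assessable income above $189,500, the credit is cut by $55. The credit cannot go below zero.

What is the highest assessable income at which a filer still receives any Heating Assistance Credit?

$192,500

After 6 increments the reduction is 6 × $55 = $330, leaving $27; one more increment wipes it out. Increment 6 ends at excess 6 × $500 = $3,000, so the highest qualifying income is $189,500 + $3,000 = $192,500.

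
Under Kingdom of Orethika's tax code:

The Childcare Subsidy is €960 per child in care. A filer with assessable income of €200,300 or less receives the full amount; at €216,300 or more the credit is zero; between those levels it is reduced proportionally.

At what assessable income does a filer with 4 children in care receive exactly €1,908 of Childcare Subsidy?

€208,350

Full credit = 4 × €960 = €3,840.
€1,908 is 1,908/3,840 of the full €3,840, so 1,932/3,840 of the €16,000 range has been used: income = €200,300 + €16,000 × 1,932/3,840 = €208,350.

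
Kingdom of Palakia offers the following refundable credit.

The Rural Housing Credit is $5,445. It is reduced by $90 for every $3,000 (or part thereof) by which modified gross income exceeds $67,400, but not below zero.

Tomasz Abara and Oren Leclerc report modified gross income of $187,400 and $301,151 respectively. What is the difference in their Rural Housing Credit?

$1,845

Tomasz ($187,400): Rural Housing Credit: income exceeds $67,400 by $120,000, which is 40 full-or-partial $3,000 increments; reduction = 40 × $90 = $3,600, leaving $1,845.
Oren ($301,151): Rural Housing Credit: income exceeds $67,400 by $233,751 → 78 increments × $90 = $7,020 ≥ base, so the credit is $0.
Difference: |$1,845 − $0| = $1,845.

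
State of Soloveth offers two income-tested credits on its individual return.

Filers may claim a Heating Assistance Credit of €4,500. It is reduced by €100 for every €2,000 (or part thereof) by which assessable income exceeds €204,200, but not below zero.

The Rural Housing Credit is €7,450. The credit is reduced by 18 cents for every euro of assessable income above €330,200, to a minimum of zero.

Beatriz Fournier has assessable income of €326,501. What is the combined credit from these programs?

Heating Assistance Credit: income exceeds €204,200 by €122,301 → 62 increments × €100 = €6,200 ≥ base, so the credit is €0.
Rural Housing Credit: €326,501 is at or below the €330,200 threshold, so the full €7,450 applies.
Total: €0 + €7,450 = €7,450.

€7,450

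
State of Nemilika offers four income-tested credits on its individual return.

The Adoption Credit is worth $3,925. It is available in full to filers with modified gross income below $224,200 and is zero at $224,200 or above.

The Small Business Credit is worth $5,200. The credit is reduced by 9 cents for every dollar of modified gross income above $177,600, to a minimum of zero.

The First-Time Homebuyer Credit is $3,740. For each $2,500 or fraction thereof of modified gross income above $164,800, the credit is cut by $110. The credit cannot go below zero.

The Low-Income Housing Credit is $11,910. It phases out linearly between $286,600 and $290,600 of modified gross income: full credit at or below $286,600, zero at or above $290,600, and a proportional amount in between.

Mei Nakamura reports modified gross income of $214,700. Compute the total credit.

Adoption Credit: $214,700 is below the $224,200 cutoff, so the full $3,925 applies.
Small Business Credit: 9% of the $37,100 excess over $177,600 is $3,339; credit = $5,200 − $3,339 = $1,861.
First-Time Homebuyer Credit: income exceeds $164,800 by $49,900, which is 20 full-or-partial $2,500 increments; reduction = 20 × $110 = $2,200, leaving $1,540.
Low-Income Housing Credit: $214,700 is at or below the $286,600 threshold, so the full $11,910 applies.
Total: $3,925 + $1,861 + $1,540 + $11,910 = $19,236.

$19,236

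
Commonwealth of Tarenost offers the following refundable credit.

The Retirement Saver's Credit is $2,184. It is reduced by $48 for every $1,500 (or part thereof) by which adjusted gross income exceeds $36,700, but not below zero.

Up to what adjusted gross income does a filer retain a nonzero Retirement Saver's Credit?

After 45 increments the reduction is 45 × $48 = $2,160, leaving $24; one more increment wipes it out. Increment 45 ends at excess 45 × $1,500 = $67,500, so the highest qualifying income is $36,700 + $67,500 = $104,200.

$104,200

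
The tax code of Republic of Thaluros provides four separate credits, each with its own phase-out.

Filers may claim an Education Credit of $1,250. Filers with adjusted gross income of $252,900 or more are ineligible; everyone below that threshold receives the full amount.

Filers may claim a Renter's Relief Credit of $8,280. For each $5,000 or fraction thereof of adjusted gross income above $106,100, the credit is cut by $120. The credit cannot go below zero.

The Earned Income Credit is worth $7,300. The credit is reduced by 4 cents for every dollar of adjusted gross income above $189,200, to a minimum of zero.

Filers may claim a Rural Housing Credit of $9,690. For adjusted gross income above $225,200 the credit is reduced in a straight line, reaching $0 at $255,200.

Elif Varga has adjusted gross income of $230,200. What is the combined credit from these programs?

Education Credit: $230,200 is below the $252,900 cutoff, so the full $1,250 applies.
Renter's Relief Credit: income exceeds $106,100 by $124,100, which is 25 full-or-partial $5,000 increments; reduction = 25 × $120 = $3,000, leaving $5,280.
Earned Income Credit: 4% of the $41,000 excess over $189,200 is $1,640; credit = $7,300 − $1,640 = $5,660.
Rural Housing Credit: $230,200 is $5,000 into a $30,000 phase-out range, leaving 25,000/30,000 of the credit: $9,690 × 25,000/30,000 = $8,075.
Total: $1,250 + $5,280 + $5,660 + $8,075 = $20,265.

$20,265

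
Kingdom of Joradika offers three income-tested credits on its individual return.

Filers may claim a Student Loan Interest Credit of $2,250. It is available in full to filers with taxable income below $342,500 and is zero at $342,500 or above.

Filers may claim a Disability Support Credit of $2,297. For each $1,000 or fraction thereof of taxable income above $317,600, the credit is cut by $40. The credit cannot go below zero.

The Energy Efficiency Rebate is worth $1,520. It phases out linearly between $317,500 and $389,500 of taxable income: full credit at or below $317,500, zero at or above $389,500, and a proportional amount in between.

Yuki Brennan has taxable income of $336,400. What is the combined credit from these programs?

$4,908

Student Loan Interest Credit: $336,400 is below the $342,500 cutoff, so the full $2,250 applies.
Disability Support Credit: income exceeds $317,600 by $18,800, which is 19 full-or-partial $1,000 increments; reduction = 19 × $40 = $760, leaving $1,537.
Energy Efficiency Rebate: $336,400 is $18,900 into a $72,000 phase-out range, leaving 53,100/72,000 of the credit: $1,520 × 53,100/72,000 = $1,121.
Total: $2,250 + $1,537 + $1,121 = $4,908.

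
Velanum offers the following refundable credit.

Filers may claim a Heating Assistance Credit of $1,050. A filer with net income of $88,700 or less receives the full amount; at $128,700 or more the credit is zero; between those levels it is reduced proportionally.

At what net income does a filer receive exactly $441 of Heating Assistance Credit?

$111,900

$441 is 441/1,050 of the full $1,050, so 609/1,050 of the $40,000 range has been used: income = $88,700 + $40,000 × 609/1,050 = $111,900.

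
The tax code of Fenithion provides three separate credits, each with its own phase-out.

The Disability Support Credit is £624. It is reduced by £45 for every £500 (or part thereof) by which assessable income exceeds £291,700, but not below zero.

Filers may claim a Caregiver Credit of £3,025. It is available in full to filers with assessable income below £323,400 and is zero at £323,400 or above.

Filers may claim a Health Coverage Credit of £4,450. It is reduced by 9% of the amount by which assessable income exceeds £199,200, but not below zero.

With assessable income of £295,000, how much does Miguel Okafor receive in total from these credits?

Disability Support Credit: income exceeds £291,700 by £3,300, which is 7 full-or-partial £500 increments; reduction = 7 × £45 = £315, leaving £309.
Caregiver Credit: £295,000 is below the £323,400 cutoff, so the full £3,025 applies.
Health Coverage Credit: 9% of the £95,800 excess over £199,200 is £8,622 ≥ base, so the credit is £0.
Total: £309 + £3,025 + £0 = £3,334.

£3,334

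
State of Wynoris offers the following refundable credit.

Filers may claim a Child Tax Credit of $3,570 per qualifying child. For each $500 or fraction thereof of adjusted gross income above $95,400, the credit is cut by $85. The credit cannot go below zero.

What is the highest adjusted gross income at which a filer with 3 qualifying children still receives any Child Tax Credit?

Full credit = 3 × $3,570 = $10,710.
After 125 increments the reduction is 125 × $85 = $10,625, leaving $85; one more increment wipes it out. Increment 125 ends at excess 125 × $500 = $62,500, so the highest qualifying income is $95,400 + $62,500 = $157,900.

$157,900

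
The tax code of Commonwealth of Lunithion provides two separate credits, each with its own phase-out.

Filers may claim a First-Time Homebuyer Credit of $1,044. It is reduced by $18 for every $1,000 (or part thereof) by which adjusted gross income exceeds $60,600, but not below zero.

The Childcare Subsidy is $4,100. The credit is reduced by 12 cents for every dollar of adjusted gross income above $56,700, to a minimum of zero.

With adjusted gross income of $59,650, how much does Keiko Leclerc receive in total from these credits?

$4,790

First-Time Homebuyer Credit: $59,650 is at or below the $60,600 threshold, so the full $1,044 applies.
Childcare Subsidy: 12% of the $2,950 excess over $56,700 is $354; credit = $4,100 − $354 = $3,746.
Total: $1,044 + $3,746 = $4,790.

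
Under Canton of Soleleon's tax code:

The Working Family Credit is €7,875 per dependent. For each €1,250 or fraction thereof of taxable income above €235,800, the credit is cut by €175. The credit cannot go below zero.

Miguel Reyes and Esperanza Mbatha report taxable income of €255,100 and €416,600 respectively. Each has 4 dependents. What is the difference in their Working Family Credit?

€22,575

Miguel (€255,100): Working Family Credit: base = 4 × €7,875 = €31,500. income exceeds €235,800 by €19,300, which is 16 full-or-partial €1,250 increments; reduction = 16 × €175 = €2,800, leaving €28,700.
Esperanza (€416,600): Working Family Credit: base = 4 × €7,875 = €31,500. income exceeds €235,800 by €180,800, which is 145 full-or-partial €1,250 increments; reduction = 145 × €175 = €25,375, leaving €6,125.
Difference: |€28,700 − €6,125| = €22,575.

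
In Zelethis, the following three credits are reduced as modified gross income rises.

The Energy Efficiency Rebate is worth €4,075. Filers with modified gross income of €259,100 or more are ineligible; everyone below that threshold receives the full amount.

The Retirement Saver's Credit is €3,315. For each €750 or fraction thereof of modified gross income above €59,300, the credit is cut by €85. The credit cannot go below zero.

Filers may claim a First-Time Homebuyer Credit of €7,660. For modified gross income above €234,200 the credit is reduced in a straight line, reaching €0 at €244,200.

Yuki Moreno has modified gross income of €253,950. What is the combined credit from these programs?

Energy Efficiency Rebate: €253,950 is below the €259,100 cutoff, so the full €4,075 applies.
Retirement Saver's Credit: income exceeds €59,300 by €194,650 → 260 increments × €85 = €22,100 ≥ base, so the credit is €0.
First-Time Homebuyer Credit: €253,950 is at or above €244,200, so the credit is €0.
Total: €4,075 + €0 + €0 = €4,075.

€4,075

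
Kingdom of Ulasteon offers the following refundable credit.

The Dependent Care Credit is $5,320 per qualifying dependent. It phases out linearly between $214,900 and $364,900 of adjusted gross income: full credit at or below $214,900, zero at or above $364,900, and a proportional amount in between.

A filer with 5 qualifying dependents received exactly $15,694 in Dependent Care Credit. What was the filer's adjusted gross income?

$276,400

Full credit = 5 × $5,320 = $26,600.
$15,694 is 15,694/26,600 of the full $26,600, so 10,906/26,600 of the $150,000 range has been used: income = $214,900 + $150,000 × 10,906/26,600 = $276,400.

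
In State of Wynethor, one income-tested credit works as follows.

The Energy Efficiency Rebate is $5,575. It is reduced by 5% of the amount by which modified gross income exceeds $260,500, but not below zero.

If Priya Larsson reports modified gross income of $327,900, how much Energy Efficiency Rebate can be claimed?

Energy Efficiency Rebate: 5% of the $67,400 excess over $260,500 is $3,370; credit = $5,575 − $3,370 = $2,205.

$2,205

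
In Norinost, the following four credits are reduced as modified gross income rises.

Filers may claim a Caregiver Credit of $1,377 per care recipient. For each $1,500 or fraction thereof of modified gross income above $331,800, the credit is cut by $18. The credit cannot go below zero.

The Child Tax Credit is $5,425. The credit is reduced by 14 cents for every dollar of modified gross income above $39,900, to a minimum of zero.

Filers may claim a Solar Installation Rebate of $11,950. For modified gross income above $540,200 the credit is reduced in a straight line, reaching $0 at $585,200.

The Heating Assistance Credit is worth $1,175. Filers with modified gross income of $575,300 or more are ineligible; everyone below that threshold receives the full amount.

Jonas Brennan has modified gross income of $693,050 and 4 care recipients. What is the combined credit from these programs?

Caregiver Credit: base = 4 × $1,377 = $5,508. income exceeds $331,800 by $361,250, which is 241 full-or-partial $1,500 increments; reduction = 241 × $18 = $4,338, leaving $1,170.
Child Tax Credit: 14% of the $653,150 excess over $39,900 is $91,441 ≥ base, so the credit is $0.
Solar Installation Rebate: $693,050 is at or above $585,200, so the credit is $0.
Heating Assistance Credit: $693,050 meets or exceeds the $575,300 cutoff, so the credit is $0.
Total: $1,170 + $0 + $0 + $0 = $1,170.

$1,170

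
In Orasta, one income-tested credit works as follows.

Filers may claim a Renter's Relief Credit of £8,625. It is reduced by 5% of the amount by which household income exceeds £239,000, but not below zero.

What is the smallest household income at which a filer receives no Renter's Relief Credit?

£411,500

The credit falls by 5% of each pound above £239,000, so it reaches zero when the excess is £8,625 / 5% = £172,500: income = £239,000 + £172,500 = £411,500.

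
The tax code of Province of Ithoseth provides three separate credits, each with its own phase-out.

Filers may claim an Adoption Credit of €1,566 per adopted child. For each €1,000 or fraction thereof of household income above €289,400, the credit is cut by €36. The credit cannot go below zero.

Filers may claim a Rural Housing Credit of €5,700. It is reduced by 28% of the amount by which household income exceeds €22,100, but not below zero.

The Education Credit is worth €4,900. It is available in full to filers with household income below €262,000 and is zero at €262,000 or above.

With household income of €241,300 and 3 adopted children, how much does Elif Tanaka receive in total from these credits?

€9,598

Adoption Credit: base = 3 × €1,566 = €4,698. €241,300 is at or below the €289,400 threshold, so the full €4,698 applies.
Rural Housing Credit: 28% of the €219,200 excess over €22,100 is €61,376 ≥ base, so the credit is €0.
Education Credit: €241,300 is below the €262,000 cutoff, so the full €4,900 applies.
Total: €4,698 + €0 + €4,900 = €9,598.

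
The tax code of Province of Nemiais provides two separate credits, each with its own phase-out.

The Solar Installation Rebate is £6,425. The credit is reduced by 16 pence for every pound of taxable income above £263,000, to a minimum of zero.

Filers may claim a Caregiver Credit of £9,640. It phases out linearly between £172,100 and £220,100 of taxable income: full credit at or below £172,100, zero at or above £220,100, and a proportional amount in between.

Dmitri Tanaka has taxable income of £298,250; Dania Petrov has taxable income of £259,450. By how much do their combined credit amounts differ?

£5,640

Dmitri (£298,250): Solar Installation Rebate: 16% of the £35,250 excess over £263,000 is £5,640; credit = £6,425 − £5,640 = £785. Caregiver Credit: £298,250 is at or above £220,100, so the credit is £0. total £785 + £0 = £785
Dania (£259,450): Solar Installation Rebate: £259,450 is at or below the £263,000 threshold, so the full £6,425 applies. Caregiver Credit: £259,450 is at or above £220,100, so the credit is £0. total £6,425 + £0 = £6,425
Difference: |£785 − £6,425| = £5,640.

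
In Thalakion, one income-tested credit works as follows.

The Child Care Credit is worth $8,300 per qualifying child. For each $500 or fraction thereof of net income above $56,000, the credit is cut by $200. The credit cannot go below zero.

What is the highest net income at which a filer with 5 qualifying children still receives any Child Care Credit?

Full credit = 5 × $8,300 = $41,500.
After 207 increments the reduction is 207 × $200 = $41,400, leaving $100; one more increment wipes it out. Increment 207 ends at excess 207 × $500 = $103,500, so the highest qualifying income is $56,000 + $103,500 = $159,500.

$159,500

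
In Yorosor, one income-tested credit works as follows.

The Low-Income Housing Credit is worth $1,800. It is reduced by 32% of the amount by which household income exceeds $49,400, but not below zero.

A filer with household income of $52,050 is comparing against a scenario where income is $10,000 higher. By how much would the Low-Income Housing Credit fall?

At $52,050 — 32% of the $2,650 excess over $49,400 is $848; credit = $1,800 − $848 = $952.
At $62,050 — 32% of the $12,650 excess over $49,400 is $4,048 ≥ base, so the credit is $0.
Lost: $952 − $0 = $952.

$952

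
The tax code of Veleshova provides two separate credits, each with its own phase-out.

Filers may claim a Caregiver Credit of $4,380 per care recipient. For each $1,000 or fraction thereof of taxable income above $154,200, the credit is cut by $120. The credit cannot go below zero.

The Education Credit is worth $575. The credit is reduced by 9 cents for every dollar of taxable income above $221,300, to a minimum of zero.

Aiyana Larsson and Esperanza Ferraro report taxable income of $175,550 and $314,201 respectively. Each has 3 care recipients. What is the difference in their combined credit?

Aiyana ($175,550): Caregiver Credit: base = 3 × $4,380 = $13,140. income exceeds $154,200 by $21,350, which is 22 full-or-partial $1,000 increments; reduction = 22 × $120 = $2,640, leaving $10,500. Education Credit: $175,550 is at or below the $221,300 threshold, so the full $575 applies. total $10,500 + $575 = $11,075
Esperanza ($314,201): Caregiver Credit: base = 3 × $4,380 = $13,140. income exceeds $154,200 by $160,001 → 161 increments × $120 = $19,320 ≥ base, so the credit is $0. Education Credit: 9% of the $92,901 excess over $221,300 is $8,361.09 ≥ base, so the credit is $0. total $0 + $0 = $0
Difference: |$11,075 − $0| = $11,075.

$11,075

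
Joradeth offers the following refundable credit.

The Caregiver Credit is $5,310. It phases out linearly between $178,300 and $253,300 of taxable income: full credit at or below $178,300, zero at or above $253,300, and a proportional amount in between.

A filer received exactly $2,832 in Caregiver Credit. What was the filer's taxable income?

$2,832 is 2,832/5,310 of the full $5,310, so 2,478/5,310 of the $75,000 range has been used: income = $178,300 + $75,000 × 2,478/5,310 = $213,300.

$213,300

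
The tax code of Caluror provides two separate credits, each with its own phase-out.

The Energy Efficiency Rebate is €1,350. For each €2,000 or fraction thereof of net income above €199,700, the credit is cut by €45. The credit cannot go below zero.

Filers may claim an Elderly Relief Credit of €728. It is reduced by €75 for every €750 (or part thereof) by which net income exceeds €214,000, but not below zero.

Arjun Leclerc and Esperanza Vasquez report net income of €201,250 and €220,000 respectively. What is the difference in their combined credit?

€1,050

Arjun (€201,250): Energy Efficiency Rebate: income exceeds €199,700 by €1,550, which is 1 full-or-partial €2,000 increment; reduction = 1 × €45 = €45, leaving €1,305. Elderly Relief Credit: €201,250 is at or below the €214,000 threshold, so the full €728 applies. total €1,305 + €728 = €2,033
Esperanza (€220,000): Energy Efficiency Rebate: income exceeds €199,700 by €20,300, which is 11 full-or-partial €2,000 increments; reduction = 11 × €45 = €495, leaving €855. Elderly Relief Credit: income exceeds €214,000 by €6,000, which is 8 full-or-partial €750 increments; reduction = 8 × €75 = €600, leaving €128. total €855 + €128 = €983
Difference: |€2,033 − €983| = €1,050.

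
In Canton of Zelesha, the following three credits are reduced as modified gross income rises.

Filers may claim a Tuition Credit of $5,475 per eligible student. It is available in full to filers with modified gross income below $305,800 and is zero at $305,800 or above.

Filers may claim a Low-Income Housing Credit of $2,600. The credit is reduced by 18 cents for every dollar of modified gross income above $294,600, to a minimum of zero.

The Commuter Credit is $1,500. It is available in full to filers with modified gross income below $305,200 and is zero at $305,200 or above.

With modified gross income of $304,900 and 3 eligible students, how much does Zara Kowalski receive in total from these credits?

Tuition Credit: base = 3 × $5,475 = $16,425. $304,900 is below the $305,800 cutoff, so the full $16,425 applies.
Low-Income Housing Credit: 18% of the $10,300 excess over $294,600 is $1,854; credit = $2,600 − $1,854 = $746.
Commuter Credit: $304,900 is below the $305,200 cutoff, so the full $1,500 applies.
Total: $16,425 + $746 + $1,500 = $18,671.

$18,671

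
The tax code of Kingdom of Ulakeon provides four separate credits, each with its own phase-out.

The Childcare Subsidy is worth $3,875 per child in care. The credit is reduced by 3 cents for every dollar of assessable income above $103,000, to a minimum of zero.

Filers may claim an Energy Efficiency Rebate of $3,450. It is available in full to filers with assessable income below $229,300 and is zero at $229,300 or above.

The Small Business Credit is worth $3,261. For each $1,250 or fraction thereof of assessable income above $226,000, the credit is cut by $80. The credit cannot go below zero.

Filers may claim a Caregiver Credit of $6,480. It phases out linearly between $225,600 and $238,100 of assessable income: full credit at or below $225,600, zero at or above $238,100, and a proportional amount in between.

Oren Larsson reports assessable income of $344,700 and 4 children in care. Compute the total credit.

$8,249

Childcare Subsidy: base = 4 × $3,875 = $15,500. 3% of the $241,700 excess over $103,000 is $7,251; credit = $15,500 − $7,251 = $8,249.
Energy Efficiency Rebate: $344,700 meets or exceeds the $229,300 cutoff, so the credit is $0.
Small Business Credit: income exceeds $226,000 by $118,700 → 95 increments × $80 = $7,600 ≥ base, so the credit is $0.
Caregiver Credit: $344,700 is at or above $238,100, so the credit is $0.
Total: $8,249 + $0 + $0 + $0 = $8,249.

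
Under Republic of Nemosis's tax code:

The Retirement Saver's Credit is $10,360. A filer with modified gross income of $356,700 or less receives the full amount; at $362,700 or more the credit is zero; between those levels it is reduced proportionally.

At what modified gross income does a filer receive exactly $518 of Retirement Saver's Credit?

$362,400

$518 is 518/10,360 of the full $10,360, so 9,842/10,360 of the $6,000 range has been used: income = $356,700 + $6,000 × 9,842/10,360 = $362,400.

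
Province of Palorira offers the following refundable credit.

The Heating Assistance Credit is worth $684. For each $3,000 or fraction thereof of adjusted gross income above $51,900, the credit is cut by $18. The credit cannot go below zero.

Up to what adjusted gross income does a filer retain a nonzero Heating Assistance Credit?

After 37 increments the reduction is 37 × $18 = $666, leaving $18; one more increment wipes it out. Increment 37 ends at excess 37 × $3,000 = $111,000, so the highest qualifying income is $51,900 + $111,000 = $162,900.

$162,900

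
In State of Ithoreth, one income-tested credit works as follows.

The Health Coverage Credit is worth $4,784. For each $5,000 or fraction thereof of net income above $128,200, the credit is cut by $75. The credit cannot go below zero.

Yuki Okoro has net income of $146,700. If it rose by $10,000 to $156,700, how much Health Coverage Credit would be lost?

$150

At $146,700 — income exceeds $128,200 by $18,500, which is 4 full-or-partial $5,000 increments; reduction = 4 × $75 = $300, leaving $4,484.
At $156,700 — income exceeds $128,200 by $28,500, which is 6 full-or-partial $5,000 increments; reduction = 6 × $75 = $450, leaving $4,334.
Lost: $4,484 − $4,334 = $150.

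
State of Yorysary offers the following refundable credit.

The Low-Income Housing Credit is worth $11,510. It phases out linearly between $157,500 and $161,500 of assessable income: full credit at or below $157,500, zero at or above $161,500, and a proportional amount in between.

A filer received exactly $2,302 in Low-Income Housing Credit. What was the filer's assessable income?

$2,302 is 2,302/11,510 of the full $11,510, so 9,208/11,510 of the $4,000 range has been used: income = $157,500 + $4,000 × 9,208/11,510 = $160,700.

$160,700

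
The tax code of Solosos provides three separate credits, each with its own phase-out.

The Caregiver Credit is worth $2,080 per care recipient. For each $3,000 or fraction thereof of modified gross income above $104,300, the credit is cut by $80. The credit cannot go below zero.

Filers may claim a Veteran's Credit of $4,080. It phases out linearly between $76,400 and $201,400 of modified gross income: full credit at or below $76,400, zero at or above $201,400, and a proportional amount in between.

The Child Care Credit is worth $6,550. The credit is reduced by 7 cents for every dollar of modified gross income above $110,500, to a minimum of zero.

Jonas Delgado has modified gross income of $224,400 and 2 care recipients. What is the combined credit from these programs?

Caregiver Credit: base = 2 × $2,080 = $4,160. income exceeds $104,300 by $120,100, which is 41 full-or-partial $3,000 increments; reduction = 41 × $80 = $3,280, leaving $880.
Veteran's Credit: $224,400 is at or above $201,400, so the credit is $0.
Child Care Credit: 7% of the $113,900 excess over $110,500 is $7,973 ≥ base, so the credit is $0.
Total: $880 + $0 + $0 = $880.

$880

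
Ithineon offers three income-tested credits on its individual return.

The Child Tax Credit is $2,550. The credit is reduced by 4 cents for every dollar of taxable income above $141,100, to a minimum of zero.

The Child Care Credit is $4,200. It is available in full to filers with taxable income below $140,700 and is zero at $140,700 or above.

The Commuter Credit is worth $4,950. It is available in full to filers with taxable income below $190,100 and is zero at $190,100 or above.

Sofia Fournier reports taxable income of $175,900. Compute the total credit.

Child Tax Credit: 4% of the $34,800 excess over $141,100 is $1,392; credit = $2,550 − $1,392 = $1,158.
Child Care Credit: $175,900 meets or exceeds the $140,700 cutoff, so the credit is $0.
Commuter Credit: $175,900 is below the $190,100 cutoff, so the full $4,950 applies.
Total: $1,158 + $0 + $4,950 = $6,108.

$6,108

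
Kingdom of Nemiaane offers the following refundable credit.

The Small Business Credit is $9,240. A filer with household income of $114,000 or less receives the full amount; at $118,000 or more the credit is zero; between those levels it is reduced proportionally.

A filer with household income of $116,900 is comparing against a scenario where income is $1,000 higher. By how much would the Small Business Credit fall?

$2,310

At $116,900 — $116,900 is $2,900 into a $4,000 phase-out range, leaving 1,100/4,000 of the credit: $9,240 × 1,100/4,000 = $2,541.
At $117,900 — $117,900 is $3,900 into a $4,000 phase-out range, leaving 100/4,000 of the credit: $9,240 × 100/4,000 = $231.
Lost: $2,541 − $231 = $2,310.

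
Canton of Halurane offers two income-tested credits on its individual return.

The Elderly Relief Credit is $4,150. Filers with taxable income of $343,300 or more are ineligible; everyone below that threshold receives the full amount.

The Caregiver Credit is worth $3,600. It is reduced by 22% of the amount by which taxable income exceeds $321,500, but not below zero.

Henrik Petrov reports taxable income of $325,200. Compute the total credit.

$6,936

Elderly Relief Credit: $325,200 is below the $343,300 cutoff, so the full $4,150 applies.
Caregiver Credit: 22% of the $3,700 excess over $321,500 is $814; credit = $3,600 − $814 = $2,786.
Total: $4,150 + $2,786 = $6,936.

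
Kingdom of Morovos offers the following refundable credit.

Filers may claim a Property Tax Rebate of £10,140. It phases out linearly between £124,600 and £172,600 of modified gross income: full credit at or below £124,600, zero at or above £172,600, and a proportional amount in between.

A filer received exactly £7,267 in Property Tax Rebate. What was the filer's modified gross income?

£138,200

£7,267 is 7,267/10,140 of the full £10,140, so 2,873/10,140 of the £48,000 range has been used: income = £124,600 + £48,000 × 2,873/10,140 = £138,200.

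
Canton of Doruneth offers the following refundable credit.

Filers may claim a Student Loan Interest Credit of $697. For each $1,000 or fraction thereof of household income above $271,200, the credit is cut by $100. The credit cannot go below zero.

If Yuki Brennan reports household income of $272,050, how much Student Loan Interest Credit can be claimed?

$597

Student Loan Interest Credit: income exceeds $271,200 by $850, which is 1 full-or-partial $1,000 increment; reduction = 1 × $100 = $100, leaving $597.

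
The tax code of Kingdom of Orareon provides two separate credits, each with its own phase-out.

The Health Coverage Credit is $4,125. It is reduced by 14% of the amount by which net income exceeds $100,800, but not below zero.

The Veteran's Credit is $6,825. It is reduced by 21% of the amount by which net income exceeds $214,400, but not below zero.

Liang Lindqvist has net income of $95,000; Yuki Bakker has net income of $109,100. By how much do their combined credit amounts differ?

$1,162

Liang ($95,000): Health Coverage Credit: $95,000 is at or below the $100,800 threshold, so the full $4,125 applies. Veteran's Credit: $95,000 is at or below the $214,400 threshold, so the full $6,825 applies. total $4,125 + $6,825 = $10,950
Yuki ($109,100): Health Coverage Credit: 14% of the $8,300 excess over $100,800 is $1,162; credit = $4,125 − $1,162 = $2,963. Veteran's Credit: $109,100 is at or below the $214,400 threshold, so the full $6,825 applies. total $2,963 + $6,825 = $9,788
Difference: |$10,950 − $9,788| = $1,162.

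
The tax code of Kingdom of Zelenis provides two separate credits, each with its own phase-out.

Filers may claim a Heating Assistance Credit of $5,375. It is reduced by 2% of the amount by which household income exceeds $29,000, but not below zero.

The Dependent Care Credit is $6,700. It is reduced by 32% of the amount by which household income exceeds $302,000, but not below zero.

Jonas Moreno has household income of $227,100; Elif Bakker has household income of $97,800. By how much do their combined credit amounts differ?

Jonas ($227,100): Heating Assistance Credit: 2% of the $198,100 excess over $29,000 is $3,962; credit = $5,375 − $3,962 = $1,413. Dependent Care Credit: $227,100 is at or below the $302,000 threshold, so the full $6,700 applies. total $1,413 + $6,700 = $8,113
Elif ($97,800): Heating Assistance Credit: 2% of the $68,800 excess over $29,000 is $1,376; credit = $5,375 − $1,376 = $3,999. Dependent Care Credit: $97,800 is at or below the $302,000 threshold, so the full $6,700 applies. total $3,999 + $6,700 = $10,699
Difference: |$8,113 − $10,699| = $2,586.

$2,586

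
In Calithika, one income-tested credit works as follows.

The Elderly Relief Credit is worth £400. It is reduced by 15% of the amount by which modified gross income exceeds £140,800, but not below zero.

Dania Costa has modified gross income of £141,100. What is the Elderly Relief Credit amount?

£355

Elderly Relief Credit: 15% of the £300 excess over £140,800 is £45; credit = £400 − £45 = £355.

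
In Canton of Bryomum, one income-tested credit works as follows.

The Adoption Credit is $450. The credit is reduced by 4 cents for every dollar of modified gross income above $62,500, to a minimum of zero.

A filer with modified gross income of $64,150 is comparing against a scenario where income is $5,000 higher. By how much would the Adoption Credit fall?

At $64,150 — 4% of the $1,650 excess over $62,500 is $66; credit = $450 − $66 = $384.
At $69,150 — 4% of the $6,650 excess over $62,500 is $266; credit = $450 − $266 = $184.
Lost: $384 − $184 = $200.

$200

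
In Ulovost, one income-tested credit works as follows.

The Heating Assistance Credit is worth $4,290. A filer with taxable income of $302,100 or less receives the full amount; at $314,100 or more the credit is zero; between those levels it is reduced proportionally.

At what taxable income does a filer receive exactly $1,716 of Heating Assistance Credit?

$1,716 is 1,716/4,290 of the full $4,290, so 2,574/4,290 of the $12,000 range has been used: income = $302,100 + $12,000 × 2,574/4,290 = $309,300.

$309,300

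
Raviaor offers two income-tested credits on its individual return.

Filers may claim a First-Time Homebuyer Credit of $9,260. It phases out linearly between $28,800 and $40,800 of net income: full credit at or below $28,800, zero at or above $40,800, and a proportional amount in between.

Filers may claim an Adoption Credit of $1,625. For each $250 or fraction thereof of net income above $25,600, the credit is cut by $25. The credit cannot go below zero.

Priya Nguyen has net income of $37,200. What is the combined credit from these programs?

First-Time Homebuyer Credit: $37,200 is $8,400 into a $12,000 phase-out range, leaving 3,600/12,000 of the credit: $9,260 × 3,600/12,000 = $2,778.
Adoption Credit: income exceeds $25,600 by $11,600, which is 47 full-or-partial $250 increments; reduction = 47 × $25 = $1,175, leaving $450.
Total: $2,778 + $450 = $3,228.

$3,228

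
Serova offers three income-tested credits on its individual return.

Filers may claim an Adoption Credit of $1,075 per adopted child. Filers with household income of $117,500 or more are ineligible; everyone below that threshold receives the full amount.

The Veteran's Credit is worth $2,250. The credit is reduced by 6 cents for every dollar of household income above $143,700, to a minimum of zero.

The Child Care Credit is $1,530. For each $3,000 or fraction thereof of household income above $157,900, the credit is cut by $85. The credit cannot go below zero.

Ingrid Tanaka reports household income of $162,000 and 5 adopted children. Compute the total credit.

$2,512

Adoption Credit: base = 5 × $1,075 = $5,375. $162,000 meets or exceeds the $117,500 cutoff, so the credit is $0.
Veteran's Credit: 6% of the $18,300 excess over $143,700 is $1,098; credit = $2,250 − $1,098 = $1,152.
Child Care Credit: income exceeds $157,900 by $4,100, which is 2 full-or-partial $3,000 increments; reduction = 2 × $85 = $170, leaving $1,360.
Total: $0 + $1,152 + $1,360 = $2,512.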